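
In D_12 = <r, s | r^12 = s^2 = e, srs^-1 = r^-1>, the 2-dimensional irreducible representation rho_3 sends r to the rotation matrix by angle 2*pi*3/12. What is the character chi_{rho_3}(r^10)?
chi_{rho_3}(r^10) = 2*cos(2*pi*3*10/12) = -2

Details: rho_3(r^10) is rotation by angle 2*pi*3*10/12, whose trace is 2*cos(2*pi*3*10/12) = -2.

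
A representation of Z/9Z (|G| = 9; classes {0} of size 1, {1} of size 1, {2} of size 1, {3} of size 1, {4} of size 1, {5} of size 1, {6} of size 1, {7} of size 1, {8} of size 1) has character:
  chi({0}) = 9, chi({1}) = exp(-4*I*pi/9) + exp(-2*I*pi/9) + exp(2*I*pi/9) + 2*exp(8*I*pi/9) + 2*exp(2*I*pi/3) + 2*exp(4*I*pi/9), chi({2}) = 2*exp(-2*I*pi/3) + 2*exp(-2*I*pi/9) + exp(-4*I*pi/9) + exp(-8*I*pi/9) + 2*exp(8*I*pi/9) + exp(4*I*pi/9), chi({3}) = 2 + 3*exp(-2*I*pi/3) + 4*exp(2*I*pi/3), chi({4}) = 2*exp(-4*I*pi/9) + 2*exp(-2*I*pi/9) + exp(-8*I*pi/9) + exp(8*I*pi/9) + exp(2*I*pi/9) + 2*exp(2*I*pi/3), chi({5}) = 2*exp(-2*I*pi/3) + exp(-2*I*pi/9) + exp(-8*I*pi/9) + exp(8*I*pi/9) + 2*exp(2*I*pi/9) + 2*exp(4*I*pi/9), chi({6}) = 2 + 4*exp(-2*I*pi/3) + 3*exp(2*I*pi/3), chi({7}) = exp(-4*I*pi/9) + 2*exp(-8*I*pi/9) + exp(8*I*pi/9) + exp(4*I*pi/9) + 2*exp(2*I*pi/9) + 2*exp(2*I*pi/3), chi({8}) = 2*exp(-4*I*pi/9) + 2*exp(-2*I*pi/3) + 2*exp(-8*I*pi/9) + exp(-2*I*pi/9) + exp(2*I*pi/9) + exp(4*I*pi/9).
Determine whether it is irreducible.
Not irreducible (reducible): <chi, chi> = 15 > 1.

Explanation: <chi, chi> = (1/|G|) sum_C |C| * |chi(C)|^2 = (1/9)[1*|9|^2 + 1*|exp(-4*I*pi/9) + exp(-2*I*pi/9) + exp(2*I*pi/9) + 2*exp(8*I*pi/9) + 2*exp(2*I*pi/3) + 2*exp(4*I*pi/9)|^2 + 1*|2*exp(-2*I*pi/3) + 2*exp(-2*I*pi/9) + exp(-4*I*pi/9) + exp(-8*I*pi/9) + 2*exp(8*I*pi/9) + exp(4*I*pi/9)|^2 + 1*|2 + 3*exp(-2*I*pi/3) + 4*exp(2*I*pi/3)|^2 + 1*|2*exp(-4*I*pi/9) + 2*exp(-2*I*pi/9) + exp(-8*I*pi/9) + exp(8*I*pi/9) + exp(2*I*pi/9) + 2*exp(2*I*pi/3)|^2 + 1*|2*exp(-2*I*pi/3) + exp(-2*I*pi/9) + exp(-8*I*pi/9) + exp(8*I*pi/9) + 2*exp(2*I*pi/9) + 2*exp(4*I*pi/9)|^2 + 1*|2 + 4*exp(-2*I*pi/3) + 3*exp(2*I*pi/3)|^2 + 1*|exp(-4*I*pi/9) + 2*exp(-8*I*pi/9) + exp(8*I*pi/9) + exp(4*I*pi/9) + 2*exp(2*I*pi/9) + 2*exp(2*I*pi/3)|^2 + 1*|2*exp(-4*I*pi/9) + 2*exp(-2*I*pi/3) + 2*exp(-8*I*pi/9) + exp(-2*I*pi/9) + exp(2*I*pi/9) + exp(4*I*pi/9)|^2]
  = (1/9)[(81) + (15 + 11*exp(-2*I*pi/9) + 7*exp(-4*I*pi/9) + 7*exp(-2*I*pi/3) + 8*exp(-8*I*pi/9) + 8*exp(8*I*pi/9) + 7*exp(2*I*pi/3) + 7*exp(4*I*pi/9) + 11*exp(2*I*pi/9)) + (15 + 11*exp(-4*I*pi/9) + 7*exp(-2*I*pi/3) + 8*exp(-2*I*pi/9) + 7*exp(-8*I*pi/9) + 7*exp(8*I*pi/9) + 8*exp(2*I*pi/9) + 7*exp(2*I*pi/3) + 11*exp(4*I*pi/9)) + (3) + (15 + 8*exp(-4*I*pi/9) + 7*exp(-2*I*pi/3) + 7*exp(-2*I*pi/9) + 11*exp(-8*I*pi/9) + 11*exp(8*I*pi/9) + 7*exp(2*I*pi/9) + 7*exp(2*I*pi/3) + 8*exp(4*I*pi/9)) + (15 + 8*exp(-4*I*pi/9) + 7*exp(-2*I*pi/3) + 7*exp(-2*I*pi/9) + 11*exp(-8*I*pi/9) + 11*exp(8*I*pi/9) + 7*exp(2*I*pi/9) + 7*exp(2*I*pi/3) + 8*exp(4*I*pi/9)) + (3) + (15 + 11*exp(-4*I*pi/9) + 7*exp(-2*I*pi/3) + 8*exp(-2*I*pi/9) + 7*exp(-8*I*pi/9) + 7*exp(8*I*pi/9) + 8*exp(2*I*pi/9) + 7*exp(2*I*pi/3) + 11*exp(4*I*pi/9)) + (15 + 11*exp(-2*I*pi/9) + 7*exp(-4*I*pi/9) + 7*exp(-2*I*pi/3) + 8*exp(-8*I*pi/9) + 8*exp(8*I*pi/9) + 7*exp(2*I*pi/3) + 7*exp(4*I*pi/9) + 11*exp(2*I*pi/9))] = 135/9 = 15.
(Exp terms are combined using exp(i*s)*conj(exp(i*t)) = exp(i*(s-t)), and sums of them are collapsed using the identity that for every m > 1 the m distinct m-th roots of unity sum to 0, e.g. 1 + exp(2*I*pi/3) + exp(-2*I*pi/3) = 0.)
A character is irreducible iff <chi, chi> = 1, so this representation is reducible.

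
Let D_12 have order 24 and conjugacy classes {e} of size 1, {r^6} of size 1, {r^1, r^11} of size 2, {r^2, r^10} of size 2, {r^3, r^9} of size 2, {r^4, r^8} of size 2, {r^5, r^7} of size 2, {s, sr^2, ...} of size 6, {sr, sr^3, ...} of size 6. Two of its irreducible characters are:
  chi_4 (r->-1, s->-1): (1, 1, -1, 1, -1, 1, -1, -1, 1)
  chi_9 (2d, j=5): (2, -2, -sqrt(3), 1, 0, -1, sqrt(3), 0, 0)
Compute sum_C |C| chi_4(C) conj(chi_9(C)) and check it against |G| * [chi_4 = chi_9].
Sum = 0; so <chi_4, chi_9> = 0 (distinct irreducibles are orthogonal).

Argument: Compute term by term over conjugacy classes (|C| * chi_4(C) * conj(chi_9(C))):
  1*(1)*conj(2) + 1*(1)*conj(-2) + 2*(-1)*conj(-sqrt(3)) + 2*(1)*conj(1) + 2*(-1)*conj(0) + 2*(1)*conj(-1) + 2*(-1)*conj(sqrt(3)) + 6*(-1)*conj(0) + 6*(1)*conj(0)
  = (2) + (-2) + (2*sqrt(3)) + (2) + (0) + (-2) + (-2*sqrt(3)) + (0) + (0)
  = 0.
Dividing by |G| = 24 gives 0/24 = 0, matching the row-orthogonality relation <chi_4, chi_9> = [chi_4 = chi_9].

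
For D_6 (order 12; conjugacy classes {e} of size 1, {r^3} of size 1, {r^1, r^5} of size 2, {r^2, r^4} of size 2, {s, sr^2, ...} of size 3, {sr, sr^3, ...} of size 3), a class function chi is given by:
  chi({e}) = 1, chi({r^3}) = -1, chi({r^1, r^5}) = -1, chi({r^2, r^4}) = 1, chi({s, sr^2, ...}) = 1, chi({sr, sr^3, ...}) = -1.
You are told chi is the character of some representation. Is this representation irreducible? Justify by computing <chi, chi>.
Irreducible: <chi, chi> = 1.

Solution. <chi, chi> = (1/|G|) sum_C |C| * |chi(C)|^2 = (1/12)[1*|1|^2 + 1*|-1|^2 + 2*|-1|^2 + 2*|1|^2 + 3*|1|^2 + 3*|-1|^2]
  = (1/12)[(1) + (1) + (2) + (2) + (3) + (3)] = 12/12 = 1.
A character is irreducible iff <chi, chi> = 1, so this representation is irreducible.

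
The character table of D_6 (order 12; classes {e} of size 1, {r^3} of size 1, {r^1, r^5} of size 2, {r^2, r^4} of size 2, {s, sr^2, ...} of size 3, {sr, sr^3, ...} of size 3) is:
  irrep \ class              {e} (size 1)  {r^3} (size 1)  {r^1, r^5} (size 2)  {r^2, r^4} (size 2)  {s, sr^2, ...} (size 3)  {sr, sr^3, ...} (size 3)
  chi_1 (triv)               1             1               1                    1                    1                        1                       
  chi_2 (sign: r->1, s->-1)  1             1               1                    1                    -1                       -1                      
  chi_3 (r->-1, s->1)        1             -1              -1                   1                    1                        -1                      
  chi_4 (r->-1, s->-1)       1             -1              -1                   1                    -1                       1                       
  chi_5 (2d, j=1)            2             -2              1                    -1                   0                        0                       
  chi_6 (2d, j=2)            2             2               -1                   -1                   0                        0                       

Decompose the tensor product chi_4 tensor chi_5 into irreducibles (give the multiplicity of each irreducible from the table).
chi_4 tensor chi_5 = chi_6 (all other irreducibles have multiplicity 0).

Argument: The character of a tensor product is the pointwise product (chi_4 * chi_5)(C) = chi_4(C) * chi_5(C):
  {e}: (1)*(2), {r^3}: (-1)*(-2), {r^1, r^5}: (-1)*(1), {r^2, r^4}: (1)*(-1), {s, sr^2, ...}: (-1)*(0), {sr, sr^3, ...}: (1)*(0)
so (chi_4 * chi_5) takes values
  {e} -> 2, {r^3} -> 2, {r^1, r^5} -> -1, {r^2, r^4} -> -1, {s, sr^2, ...} -> 0, {sr, sr^3, ...} -> 0.
Now take the inner product of this character with each irreducible chi from the table, <chi_4*chi_5, chi> = (1/12) sum_C |C| (chi_4*chi_5)(C) conj(chi(C)):
  <chi_4*chi_5, chi_1> = (1/12)[1*(2)*conj(1) + 1*(2)*conj(1) + 2*(-1)*conj(1) + 2*(-1)*conj(1) + 3*(0)*conj(1) + 3*(0)*conj(1)]
      = (1/12)[(2) + (2) + (-2) + (-2) + (0) + (0)] = 0/12 = 0
  <chi_4*chi_5, chi_2> = (1/12)[1*(2)*conj(1) + 1*(2)*conj(1) + 2*(-1)*conj(1) + 2*(-1)*conj(1) + 3*(0)*conj(-1) + 3*(0)*conj(-1)]
      = (1/12)[(2) + (2) + (-2) + (-2) + (0) + (0)] = 0/12 = 0
  <chi_4*chi_5, chi_3> = (1/12)[1*(2)*conj(1) + 1*(2)*conj(-1) + 2*(-1)*conj(-1) + 2*(-1)*conj(1) + 3*(0)*conj(1) + 3*(0)*conj(-1)]
      = (1/12)[(2) + (-2) + (2) + (-2) + (0) + (0)] = 0/12 = 0
  <chi_4*chi_5, chi_4> = (1/12)[1*(2)*conj(1) + 1*(2)*conj(-1) + 2*(-1)*conj(-1) + 2*(-1)*conj(1) + 3*(0)*conj(-1) + 3*(0)*conj(1)]
      = (1/12)[(2) + (-2) + (2) + (-2) + (0) + (0)] = 0/12 = 0
  <chi_4*chi_5, chi_5> = (1/12)[1*(2)*conj(2) + 1*(2)*conj(-2) + 2*(-1)*conj(1) + 2*(-1)*conj(-1) + 3*(0)*conj(0) + 3*(0)*conj(0)]
      = (1/12)[(4) + (-4) + (-2) + (2) + (0) + (0)] = 0/12 = 0
  <chi_4*chi_5, chi_6> = (1/12)[1*(2)*conj(2) + 1*(2)*conj(2) + 2*(-1)*conj(-1) + 2*(-1)*conj(-1) + 3*(0)*conj(0) + 3*(0)*conj(0)]
      = (1/12)[(4) + (4) + (2) + (2) + (0) + (0)] = 12/12 = 1
Hence the multiplicities are chi_6: 1. Dimension check: dim(chi_4)*dim(chi_5) = 1*2 = 2 and sum (mult * dim) = 1*2 = 2.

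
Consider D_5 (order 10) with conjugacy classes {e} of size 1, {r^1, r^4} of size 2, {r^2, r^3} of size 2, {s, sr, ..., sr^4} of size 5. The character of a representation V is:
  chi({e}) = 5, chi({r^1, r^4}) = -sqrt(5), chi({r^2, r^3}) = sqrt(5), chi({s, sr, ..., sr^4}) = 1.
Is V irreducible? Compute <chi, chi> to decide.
Not irreducible (reducible): <chi, chi> = 5 > 1.

Working: <chi, chi> = (1/|G|) sum_C |C| * |chi(C)|^2 = (1/10)[1*|5|^2 + 2*|-sqrt(5)|^2 + 2*|sqrt(5)|^2 + 5*|1|^2]
  = (1/10)[(25) + (10) + (10) + (5)] = 50/10 = 5.
A character is irreducible iff <chi, chi> = 1, so this representation is reducible.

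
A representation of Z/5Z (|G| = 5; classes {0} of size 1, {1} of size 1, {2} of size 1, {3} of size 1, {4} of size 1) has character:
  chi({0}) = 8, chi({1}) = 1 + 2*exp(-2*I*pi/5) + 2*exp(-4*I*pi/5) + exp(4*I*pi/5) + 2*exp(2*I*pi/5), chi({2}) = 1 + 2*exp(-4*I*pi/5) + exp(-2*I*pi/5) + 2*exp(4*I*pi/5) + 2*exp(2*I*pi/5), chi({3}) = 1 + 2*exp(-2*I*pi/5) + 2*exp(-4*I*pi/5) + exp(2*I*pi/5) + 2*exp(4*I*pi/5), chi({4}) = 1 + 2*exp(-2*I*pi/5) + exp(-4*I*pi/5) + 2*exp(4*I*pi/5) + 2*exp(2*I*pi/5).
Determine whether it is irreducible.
Not irreducible (reducible): <chi, chi> = 14 > 1.

Details: <chi, chi> = (1/|G|) sum_C |C| * |chi(C)|^2 = (1/5)[1*|8|^2 + 1*|1 + 2*exp(-2*I*pi/5) + 2*exp(-4*I*pi/5) + exp(4*I*pi/5) + 2*exp(2*I*pi/5)|^2 + 1*|1 + 2*exp(-4*I*pi/5) + exp(-2*I*pi/5) + 2*exp(4*I*pi/5) + 2*exp(2*I*pi/5)|^2 + 1*|1 + 2*exp(-2*I*pi/5) + 2*exp(-4*I*pi/5) + exp(2*I*pi/5) + 2*exp(4*I*pi/5)|^2 + 1*|1 + 2*exp(-2*I*pi/5) + exp(-4*I*pi/5) + 2*exp(4*I*pi/5) + 2*exp(2*I*pi/5)|^2]
  = (1/5)[(64) + (14 + 12*exp(-2*I*pi/5) + 13*exp(-4*I*pi/5) + 13*exp(4*I*pi/5) + 12*exp(2*I*pi/5)) + (14 + 13*exp(-2*I*pi/5) + 12*exp(-4*I*pi/5) + 12*exp(4*I*pi/5) + 13*exp(2*I*pi/5)) + (14 + 13*exp(-2*I*pi/5) + 12*exp(-4*I*pi/5) + 12*exp(4*I*pi/5) + 13*exp(2*I*pi/5)) + (14 + 12*exp(-2*I*pi/5) + 13*exp(-4*I*pi/5) + 13*exp(4*I*pi/5) + 12*exp(2*I*pi/5))] = 70/5 = 14.
(Exp terms are combined using exp(i*s)*conj(exp(i*t)) = exp(i*(s-t)), and sums of them are collapsed using the identity that for every m > 1 the m distinct m-th roots of unity sum to 0, e.g. 1 + exp(2*I*pi/3) + exp(-2*I*pi/3) = 0.)
A character is irreducible iff <chi, chi> = 1, so this representation is reducible.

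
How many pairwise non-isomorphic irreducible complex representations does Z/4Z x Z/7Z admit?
28

The number of irreducible complex representations of a finite group equals its number of conjugacy classes. Z/4Z x Z/7Z is abelian of order 28, so every element is its own conjugacy class: 28 classes, so Z/4Z x Z/7Z (order 28) has exactly 28 irreducible complex representations.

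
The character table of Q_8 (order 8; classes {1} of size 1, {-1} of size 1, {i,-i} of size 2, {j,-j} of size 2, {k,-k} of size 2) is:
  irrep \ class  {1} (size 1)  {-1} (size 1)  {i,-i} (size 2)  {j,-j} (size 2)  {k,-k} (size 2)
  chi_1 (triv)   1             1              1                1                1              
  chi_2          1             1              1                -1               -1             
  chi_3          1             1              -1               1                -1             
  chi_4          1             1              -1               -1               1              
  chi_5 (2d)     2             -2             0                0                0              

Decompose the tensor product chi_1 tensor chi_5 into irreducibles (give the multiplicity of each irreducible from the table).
chi_1 tensor chi_5 = chi_5 (all other irreducibles have multiplicity 0).

Working: The character of a tensor product is the pointwise product (chi_1 * chi_5)(C) = chi_1(C) * chi_5(C):
  {1}: (1)*(2), {-1}: (1)*(-2), {i,-i}: (1)*(0), {j,-j}: (1)*(0), {k,-k}: (1)*(0)
so (chi_1 * chi_5) takes values
  {1} -> 2, {-1} -> -2, {i,-i} -> 0, {j,-j} -> 0, {k,-k} -> 0.
Now take the inner product of this character with each irreducible chi from the table, <chi_1*chi_5, chi> = (1/8) sum_C |C| (chi_1*chi_5)(C) conj(chi(C)):
  <chi_1*chi_5, chi_1> = (1/8)[1*(2)*conj(1) + 1*(-2)*conj(1) + 2*(0)*conj(1) + 2*(0)*conj(1) + 2*(0)*conj(1)]
      = (1/8)[(2) + (-2) + (0) + (0) + (0)] = 0/8 = 0
  <chi_1*chi_5, chi_2> = (1/8)[1*(2)*conj(1) + 1*(-2)*conj(1) + 2*(0)*conj(1) + 2*(0)*conj(-1) + 2*(0)*conj(-1)]
      = (1/8)[(2) + (-2) + (0) + (0) + (0)] = 0/8 = 0
  <chi_1*chi_5, chi_3> = (1/8)[1*(2)*conj(1) + 1*(-2)*conj(1) + 2*(0)*conj(-1) + 2*(0)*conj(1) + 2*(0)*conj(-1)]
      = (1/8)[(2) + (-2) + (0) + (0) + (0)] = 0/8 = 0
  <chi_1*chi_5, chi_4> = (1/8)[1*(2)*conj(1) + 1*(-2)*conj(1) + 2*(0)*conj(-1) + 2*(0)*conj(-1) + 2*(0)*conj(1)]
      = (1/8)[(2) + (-2) + (0) + (0) + (0)] = 0/8 = 0
  <chi_1*chi_5, chi_5> = (1/8)[1*(2)*conj(2) + 1*(-2)*conj(-2) + 2*(0)*conj(0) + 2*(0)*conj(0) + 2*(0)*conj(0)]
      = (1/8)[(4) + (4) + (0) + (0) + (0)] = 8/8 = 1
Hence the multiplicities are chi_5: 1. Dimension check: dim(chi_1)*dim(chi_5) = 1*2 = 2 and sum (mult * dim) = 1*2 = 2.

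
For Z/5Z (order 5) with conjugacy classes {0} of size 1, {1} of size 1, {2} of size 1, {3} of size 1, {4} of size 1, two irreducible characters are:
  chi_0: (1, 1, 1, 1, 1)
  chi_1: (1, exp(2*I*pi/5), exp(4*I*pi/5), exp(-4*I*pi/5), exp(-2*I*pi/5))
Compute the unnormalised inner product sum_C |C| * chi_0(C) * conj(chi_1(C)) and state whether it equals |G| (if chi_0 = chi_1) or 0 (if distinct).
Sum = 0; so <chi_0, chi_1> = 0 (distinct irreducibles are orthogonal).

Reasoning: Compute term by term over conjugacy classes (|C| * chi_0(C) * conj(chi_1(C))):
  1*(1)*conj(1) + 1*(1)*conj(exp(2*I*pi/5)) + 1*(1)*conj(exp(4*I*pi/5)) + 1*(1)*conj(exp(-4*I*pi/5)) + 1*(1)*conj(exp(-2*I*pi/5))
  = (1) + (exp(-2*I*pi/5)) + (exp(-4*I*pi/5)) + (exp(4*I*pi/5)) + (exp(2*I*pi/5))
  = 0.
(Exp terms are combined using exp(i*s)*conj(exp(i*t)) = exp(i*(s-t)), and sums of them are collapsed using the identity that for every m > 1 the m distinct m-th roots of unity sum to 0, e.g. 1 + exp(2*I*pi/3) + exp(-2*I*pi/3) = 0.)
Dividing by |G| = 5 gives 0/5 = 0, matching the row-orthogonality relation <chi_0, chi_1> = [chi_0 = chi_1].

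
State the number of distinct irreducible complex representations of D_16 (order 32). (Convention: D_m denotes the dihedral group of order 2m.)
11

Reasoning: The number of irreducible complex representations of a finite group equals its number of conjugacy classes. D_16 has 11 conjugacy classes (n/2 + 3 for n even), so D_16 (order 32) has exactly 11 irreducible complex representations.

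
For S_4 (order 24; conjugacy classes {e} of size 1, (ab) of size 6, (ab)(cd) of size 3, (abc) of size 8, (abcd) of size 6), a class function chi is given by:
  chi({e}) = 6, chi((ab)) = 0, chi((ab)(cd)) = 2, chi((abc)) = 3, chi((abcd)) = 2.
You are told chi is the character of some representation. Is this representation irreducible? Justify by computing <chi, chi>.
Not irreducible (reducible): <chi, chi> = 6 > 1.

Why: <chi, chi> = (1/|G|) sum_C |C| * |chi(C)|^2 = (1/24)[1*|6|^2 + 6*|0|^2 + 3*|2|^2 + 8*|3|^2 + 6*|2|^2]
  = (1/24)[(36) + (0) + (12) + (72) + (24)] = 144/24 = 6.
A character is irreducible iff <chi, chi> = 1, so this representation is reducible.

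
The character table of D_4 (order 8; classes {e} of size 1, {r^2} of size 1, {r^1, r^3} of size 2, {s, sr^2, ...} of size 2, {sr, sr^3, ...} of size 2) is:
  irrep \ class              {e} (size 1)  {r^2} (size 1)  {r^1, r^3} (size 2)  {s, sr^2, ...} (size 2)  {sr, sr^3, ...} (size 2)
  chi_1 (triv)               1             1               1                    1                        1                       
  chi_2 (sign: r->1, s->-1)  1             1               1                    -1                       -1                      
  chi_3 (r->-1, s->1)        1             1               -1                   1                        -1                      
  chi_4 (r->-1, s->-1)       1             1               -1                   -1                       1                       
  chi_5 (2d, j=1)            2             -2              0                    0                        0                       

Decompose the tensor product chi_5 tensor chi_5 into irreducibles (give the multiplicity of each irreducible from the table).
chi_5 tensor chi_5 = chi_1 + chi_2 + chi_3 + chi_4 (all other irreducibles have multiplicity 0).

Working: The character of a tensor product is the pointwise product (chi_5 * chi_5)(C) = chi_5(C) * chi_5(C):
  {e}: (2)*(2), {r^2}: (-2)*(-2), {r^1, r^3}: (0)*(0), {s, sr^2, ...}: (0)*(0), {sr, sr^3, ...}: (0)*(0)
so (chi_5 * chi_5) takes values
  {e} -> 4, {r^2} -> 4, {r^1, r^3} -> 0, {s, sr^2, ...} -> 0, {sr, sr^3, ...} -> 0.
Now take the inner product of this character with each irreducible chi from the table, <chi_5*chi_5, chi> = (1/8) sum_C |C| (chi_5*chi_5)(C) conj(chi(C)):
  <chi_5*chi_5, chi_1> = (1/8)[1*(4)*conj(1) + 1*(4)*conj(1) + 2*(0)*conj(1) + 2*(0)*conj(1) + 2*(0)*conj(1)]
      = (1/8)[(4) + (4) + (0) + (0) + (0)] = 8/8 = 1
  <chi_5*chi_5, chi_2> = (1/8)[1*(4)*conj(1) + 1*(4)*conj(1) + 2*(0)*conj(1) + 2*(0)*conj(-1) + 2*(0)*conj(-1)]
      = (1/8)[(4) + (4) + (0) + (0) + (0)] = 8/8 = 1
  <chi_5*chi_5, chi_3> = (1/8)[1*(4)*conj(1) + 1*(4)*conj(1) + 2*(0)*conj(-1) + 2*(0)*conj(1) + 2*(0)*conj(-1)]
      = (1/8)[(4) + (4) + (0) + (0) + (0)] = 8/8 = 1
  <chi_5*chi_5, chi_4> = (1/8)[1*(4)*conj(1) + 1*(4)*conj(1) + 2*(0)*conj(-1) + 2*(0)*conj(-1) + 2*(0)*conj(1)]
      = (1/8)[(4) + (4) + (0) + (0) + (0)] = 8/8 = 1
  <chi_5*chi_5, chi_5> = (1/8)[1*(4)*conj(2) + 1*(4)*conj(-2) + 2*(0)*conj(0) + 2*(0)*conj(0) + 2*(0)*conj(0)]
      = (1/8)[(8) + (-8) + (0) + (0) + (0)] = 0/8 = 0
Hence the multiplicities are chi_1: 1, chi_2: 1, chi_3: 1, chi_4: 1. Dimension check: dim(chi_5)*dim(chi_5) = 2*2 = 4 and sum (mult * dim) = 1*1 + 1*1 + 1*1 + 1*1 = 4.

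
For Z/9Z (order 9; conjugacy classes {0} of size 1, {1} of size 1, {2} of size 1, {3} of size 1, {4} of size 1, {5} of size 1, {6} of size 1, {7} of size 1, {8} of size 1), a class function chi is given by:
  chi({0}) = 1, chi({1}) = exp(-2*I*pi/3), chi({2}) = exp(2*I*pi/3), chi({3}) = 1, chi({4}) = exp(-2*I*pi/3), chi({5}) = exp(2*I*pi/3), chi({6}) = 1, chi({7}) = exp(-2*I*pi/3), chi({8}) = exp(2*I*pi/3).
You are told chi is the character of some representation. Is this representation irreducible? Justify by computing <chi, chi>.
Irreducible: <chi, chi> = 1.

Working: <chi, chi> = (1/|G|) sum_C |C| * |chi(C)|^2 = (1/9)[1*|1|^2 + 1*|exp(-2*I*pi/3)|^2 + 1*|exp(2*I*pi/3)|^2 + 1*|1|^2 + 1*|exp(-2*I*pi/3)|^2 + 1*|exp(2*I*pi/3)|^2 + 1*|1|^2 + 1*|exp(-2*I*pi/3)|^2 + 1*|exp(2*I*pi/3)|^2]
  = (1/9)[(1) + (1) + (1) + (1) + (1) + (1) + (1) + (1) + (1)] = 9/9 = 1.
(Exp terms are combined using exp(i*s)*conj(exp(i*t)) = exp(i*(s-t)), and sums of them are collapsed using the identity that for every m > 1 the m distinct m-th roots of unity sum to 0, e.g. 1 + exp(2*I*pi/3) + exp(-2*I*pi/3) = 0.)
A character is irreducible iff <chi, chi> = 1, so this representation is irreducible.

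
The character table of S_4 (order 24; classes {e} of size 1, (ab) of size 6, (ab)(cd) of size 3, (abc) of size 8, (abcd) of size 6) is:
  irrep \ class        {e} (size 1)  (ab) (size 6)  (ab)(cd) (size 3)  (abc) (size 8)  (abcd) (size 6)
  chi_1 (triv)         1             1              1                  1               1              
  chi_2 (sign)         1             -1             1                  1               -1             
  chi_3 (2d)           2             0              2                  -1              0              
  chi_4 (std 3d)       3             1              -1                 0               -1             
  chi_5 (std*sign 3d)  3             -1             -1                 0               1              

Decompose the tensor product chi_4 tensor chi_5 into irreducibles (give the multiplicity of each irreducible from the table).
chi_4 tensor chi_5 = chi_2 + chi_3 + chi_4 + chi_5 (all other irreducibles have multiplicity 0).

Justification: The character of a tensor product is the pointwise product (chi_4 * chi_5)(C) = chi_4(C) * chi_5(C):
  {e}: (3)*(3), (ab): (1)*(-1), (ab)(cd): (-1)*(-1), (abc): (0)*(0), (abcd): (-1)*(1)
so (chi_4 * chi_5) takes values
  {e} -> 9, (ab) -> -1, (ab)(cd) -> 1, (abc) -> 0, (abcd) -> -1.
Now take the inner product of this character with each irreducible chi from the table, <chi_4*chi_5, chi> = (1/24) sum_C |C| (chi_4*chi_5)(C) conj(chi(C)):
  <chi_4*chi_5, chi_1> = (1/24)[1*(9)*conj(1) + 6*(-1)*conj(1) + 3*(1)*conj(1) + 8*(0)*conj(1) + 6*(-1)*conj(1)]
      = (1/24)[(9) + (-6) + (3) + (0) + (-6)] = 0/24 = 0
  <chi_4*chi_5, chi_2> = (1/24)[1*(9)*conj(1) + 6*(-1)*conj(-1) + 3*(1)*conj(1) + 8*(0)*conj(1) + 6*(-1)*conj(-1)]
      = (1/24)[(9) + (6) + (3) + (0) + (6)] = 24/24 = 1
  <chi_4*chi_5, chi_3> = (1/24)[1*(9)*conj(2) + 6*(-1)*conj(0) + 3*(1)*conj(2) + 8*(0)*conj(-1) + 6*(-1)*conj(0)]
      = (1/24)[(18) + (0) + (6) + (0) + (0)] = 24/24 = 1
  <chi_4*chi_5, chi_4> = (1/24)[1*(9)*conj(3) + 6*(-1)*conj(1) + 3*(1)*conj(-1) + 8*(0)*conj(0) + 6*(-1)*conj(-1)]
      = (1/24)[(27) + (-6) + (-3) + (0) + (6)] = 24/24 = 1
  <chi_4*chi_5, chi_5> = (1/24)[1*(9)*conj(3) + 6*(-1)*conj(-1) + 3*(1)*conj(-1) + 8*(0)*conj(0) + 6*(-1)*conj(1)]
      = (1/24)[(27) + (6) + (-3) + (0) + (-6)] = 24/24 = 1
Hence the multiplicities are chi_2: 1, chi_3: 1, chi_4: 1, chi_5: 1. Dimension check: dim(chi_4)*dim(chi_5) = 3*3 = 9 and sum (mult * dim) = 1*1 + 1*2 + 1*3 + 1*3 = 9.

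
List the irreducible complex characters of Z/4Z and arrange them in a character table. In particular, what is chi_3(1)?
Character table of Z/4Z (irreps indexed chi_0,...,chi_3 with chi_k(m) = zeta_4^(k*m), zeta_4 = exp(2*pi*i/4)):
  irrep \ class  {0} (size 1)  {1} (size 1)  {2} (size 1)  {3} (size 1)
  chi_0          1             1             1             1           
  chi_1          1             I             -1            -I          
  chi_2          1             -1            1             -1          
  chi_3          1             -I            -1            I           

Spot check: chi_3(1) = zeta_4^(3*1) = zeta_4^3 = -I.

Justification: Z/4Z is abelian, so all 4 irreducible complex representations are 1-dimensional. They are given by chi_k(m) = zeta_4^(k*m) for k = 0,...,3. Row orthogonality: sum_m chi_k(m) conj(chi_l(m)) = 4 * [k = l].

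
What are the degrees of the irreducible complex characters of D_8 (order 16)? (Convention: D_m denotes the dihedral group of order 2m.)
Dimensions: 1, 1, 1, 1, 2, 2, 2

Why: There are 7 irreducibles (= number of conjugacy classes). Their dimensions d_i satisfy sum d_i^2 = |G| = 16: 1 + 1 + 1 + 1 + 4 + 4 + 4 = 16.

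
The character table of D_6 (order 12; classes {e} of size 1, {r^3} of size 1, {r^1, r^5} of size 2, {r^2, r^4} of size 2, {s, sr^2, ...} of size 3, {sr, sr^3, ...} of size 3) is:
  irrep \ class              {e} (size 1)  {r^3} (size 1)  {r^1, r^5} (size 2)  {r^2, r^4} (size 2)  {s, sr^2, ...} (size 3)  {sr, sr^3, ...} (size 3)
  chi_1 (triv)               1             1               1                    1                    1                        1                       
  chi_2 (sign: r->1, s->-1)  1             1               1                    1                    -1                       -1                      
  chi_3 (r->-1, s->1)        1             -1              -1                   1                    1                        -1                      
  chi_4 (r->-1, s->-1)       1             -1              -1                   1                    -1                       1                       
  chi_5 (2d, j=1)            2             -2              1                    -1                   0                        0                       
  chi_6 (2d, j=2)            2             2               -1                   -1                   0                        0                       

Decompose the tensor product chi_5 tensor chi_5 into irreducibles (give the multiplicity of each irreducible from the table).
chi_5 tensor chi_5 = chi_1 + chi_2 + chi_6 (all other irreducibles have multiplicity 0).

Solution. The character of a tensor product is the pointwise product (chi_5 * chi_5)(C) = chi_5(C) * chi_5(C):
  {e}: (2)*(2), {r^3}: (-2)*(-2), {r^1, r^5}: (1)*(1), {r^2, r^4}: (-1)*(-1), {s, sr^2, ...}: (0)*(0), {sr, sr^3, ...}: (0)*(0)
so (chi_5 * chi_5) takes values
  {e} -> 4, {r^3} -> 4, {r^1, r^5} -> 1, {r^2, r^4} -> 1, {s, sr^2, ...} -> 0, {sr, sr^3, ...} -> 0.
Now take the inner product of this character with each irreducible chi from the table, <chi_5*chi_5, chi> = (1/12) sum_C |C| (chi_5*chi_5)(C) conj(chi(C)):
  <chi_5*chi_5, chi_1> = (1/12)[1*(4)*conj(1) + 1*(4)*conj(1) + 2*(1)*conj(1) + 2*(1)*conj(1) + 3*(0)*conj(1) + 3*(0)*conj(1)]
      = (1/12)[(4) + (4) + (2) + (2) + (0) + (0)] = 12/12 = 1
  <chi_5*chi_5, chi_2> = (1/12)[1*(4)*conj(1) + 1*(4)*conj(1) + 2*(1)*conj(1) + 2*(1)*conj(1) + 3*(0)*conj(-1) + 3*(0)*conj(-1)]
      = (1/12)[(4) + (4) + (2) + (2) + (0) + (0)] = 12/12 = 1
  <chi_5*chi_5, chi_3> = (1/12)[1*(4)*conj(1) + 1*(4)*conj(-1) + 2*(1)*conj(-1) + 2*(1)*conj(1) + 3*(0)*conj(1) + 3*(0)*conj(-1)]
      = (1/12)[(4) + (-4) + (-2) + (2) + (0) + (0)] = 0/12 = 0
  <chi_5*chi_5, chi_4> = (1/12)[1*(4)*conj(1) + 1*(4)*conj(-1) + 2*(1)*conj(-1) + 2*(1)*conj(1) + 3*(0)*conj(-1) + 3*(0)*conj(1)]
      = (1/12)[(4) + (-4) + (-2) + (2) + (0) + (0)] = 0/12 = 0
  <chi_5*chi_5, chi_5> = (1/12)[1*(4)*conj(2) + 1*(4)*conj(-2) + 2*(1)*conj(1) + 2*(1)*conj(-1) + 3*(0)*conj(0) + 3*(0)*conj(0)]
      = (1/12)[(8) + (-8) + (2) + (-2) + (0) + (0)] = 0/12 = 0
  <chi_5*chi_5, chi_6> = (1/12)[1*(4)*conj(2) + 1*(4)*conj(2) + 2*(1)*conj(-1) + 2*(1)*conj(-1) + 3*(0)*conj(0) + 3*(0)*conj(0)]
      = (1/12)[(8) + (8) + (-2) + (-2) + (0) + (0)] = 12/12 = 1
Hence the multiplicities are chi_1: 1, chi_2: 1, chi_6: 1. Dimension check: dim(chi_5)*dim(chi_5) = 2*2 = 4 and sum (mult * dim) = 1*1 + 1*1 + 1*2 = 4.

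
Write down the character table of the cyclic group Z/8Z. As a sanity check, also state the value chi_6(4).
Character table of Z/8Z (irreps indexed chi_0,...,chi_7 with chi_k(m) = zeta_8^(k*m), zeta_8 = exp(2*pi*i/8)):
  irrep \ class  {0} (size 1)  {1} (size 1)    {2} (size 1)  {3} (size 1)    {4} (size 1)  {5} (size 1)    {6} (size 1)  {7} (size 1)  
  chi_0          1             1               1             1               1             1               1             1             
  chi_1          1             exp(I*pi/4)     I             exp(3*I*pi/4)   -1            exp(-3*I*pi/4)  -I            exp(-I*pi/4)  
  chi_2          1             I               -1            -I              1             I               -1            -I            
  chi_3          1             exp(3*I*pi/4)   -I            exp(I*pi/4)     -1            exp(-I*pi/4)    I             exp(-3*I*pi/4)
  chi_4          1             -1              1             -1              1             -1              1             -1            
  chi_5          1             exp(-3*I*pi/4)  I             exp(-I*pi/4)    -1            exp(I*pi/4)     -I            exp(3*I*pi/4) 
  chi_6          1             -I              -1            I               1             -I              -1            I             
  chi_7          1             exp(-I*pi/4)    -I            exp(-3*I*pi/4)  -1            exp(3*I*pi/4)   I             exp(I*pi/4)   

Spot check: chi_6(4) = zeta_8^(6*4) = zeta_8^24 = 1.

Argument: Z/8Z is abelian, so all 8 irreducible complex representations are 1-dimensional. They are given by chi_k(m) = zeta_8^(k*m) for k = 0,...,7. Row orthogonality: sum_m chi_k(m) conj(chi_l(m)) = 8 * [k = l].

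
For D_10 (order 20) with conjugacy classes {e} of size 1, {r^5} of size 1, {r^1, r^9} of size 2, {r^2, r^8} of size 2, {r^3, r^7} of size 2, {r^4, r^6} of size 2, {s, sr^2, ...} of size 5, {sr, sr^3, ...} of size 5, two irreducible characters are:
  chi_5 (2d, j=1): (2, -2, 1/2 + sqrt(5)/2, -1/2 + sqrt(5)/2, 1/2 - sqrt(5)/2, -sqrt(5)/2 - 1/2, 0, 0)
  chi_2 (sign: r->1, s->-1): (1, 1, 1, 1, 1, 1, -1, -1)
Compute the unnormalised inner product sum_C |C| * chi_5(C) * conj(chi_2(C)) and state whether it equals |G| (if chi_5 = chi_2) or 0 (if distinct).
Sum = 0; so <chi_5, chi_2> = 0 (distinct irreducibles are orthogonal).

Derivation: Compute term by term over conjugacy classes (|C| * chi_5(C) * conj(chi_2(C))):
  1*(2)*conj(1) + 1*(-2)*conj(1) + 2*(1/2 + sqrt(5)/2)*conj(1) + 2*(-1/2 + sqrt(5)/2)*conj(1) + 2*(1/2 - sqrt(5)/2)*conj(1) + 2*(-sqrt(5)/2 - 1/2)*conj(1) + 5*(0)*conj(-1) + 5*(0)*conj(-1)
  = (2) + (-2) + (1 + sqrt(5)) + (-1 + sqrt(5)) + (1 - sqrt(5)) + (-sqrt(5) - 1) + (0) + (0)
  = 0.
Dividing by |G| = 20 gives 0/20 = 0, matching the row-orthogonality relation <chi_5, chi_2> = [chi_5 = chi_2].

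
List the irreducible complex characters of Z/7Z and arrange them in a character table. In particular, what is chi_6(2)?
Character table of Z/7Z (irreps indexed chi_0,...,chi_6 with chi_k(m) = zeta_7^(k*m), zeta_7 = exp(2*pi*i/7)):
  irrep \ class  {0} (size 1)  {1} (size 1)    {2} (size 1)    {3} (size 1)    {4} (size 1)    {5} (size 1)    {6} (size 1)  
  chi_0          1             1               1               1               1               1               1             
  chi_1          1             exp(2*I*pi/7)   exp(4*I*pi/7)   exp(6*I*pi/7)   exp(-6*I*pi/7)  exp(-4*I*pi/7)  exp(-2*I*pi/7)
  chi_2          1             exp(4*I*pi/7)   exp(-6*I*pi/7)  exp(-2*I*pi/7)  exp(2*I*pi/7)   exp(6*I*pi/7)   exp(-4*I*pi/7)
  chi_3          1             exp(6*I*pi/7)   exp(-2*I*pi/7)  exp(4*I*pi/7)   exp(-4*I*pi/7)  exp(2*I*pi/7)   exp(-6*I*pi/7)
  chi_4          1             exp(-6*I*pi/7)  exp(2*I*pi/7)   exp(-4*I*pi/7)  exp(4*I*pi/7)   exp(-2*I*pi/7)  exp(6*I*pi/7) 
  chi_5          1             exp(-4*I*pi/7)  exp(6*I*pi/7)   exp(2*I*pi/7)   exp(-2*I*pi/7)  exp(-6*I*pi/7)  exp(4*I*pi/7) 
  chi_6          1             exp(-2*I*pi/7)  exp(-4*I*pi/7)  exp(-6*I*pi/7)  exp(6*I*pi/7)   exp(4*I*pi/7)   exp(2*I*pi/7) 

Spot check: chi_6(2) = zeta_7^(6*2) = zeta_7^12 = exp(-4*I*pi/7).

Working: Z/7Z is abelian, so all 7 irreducible complex representations are 1-dimensional. They are given by chi_k(m) = zeta_7^(k*m) for k = 0,...,6. Row orthogonality: sum_m chi_k(m) conj(chi_l(m)) = 7 * [k = l].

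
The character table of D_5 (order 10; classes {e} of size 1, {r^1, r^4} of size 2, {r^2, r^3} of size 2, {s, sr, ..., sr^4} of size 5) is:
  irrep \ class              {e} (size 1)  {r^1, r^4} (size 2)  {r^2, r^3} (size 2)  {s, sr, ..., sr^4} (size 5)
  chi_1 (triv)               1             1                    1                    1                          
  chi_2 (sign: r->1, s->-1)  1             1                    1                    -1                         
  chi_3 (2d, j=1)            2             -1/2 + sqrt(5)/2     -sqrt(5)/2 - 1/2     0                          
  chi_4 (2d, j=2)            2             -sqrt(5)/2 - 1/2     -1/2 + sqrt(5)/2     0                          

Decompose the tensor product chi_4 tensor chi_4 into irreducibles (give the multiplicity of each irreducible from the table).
chi_4 tensor chi_4 = chi_1 + chi_2 + chi_3 (all other irreducibles have multiplicity 0).

Details: The character of a tensor product is the pointwise product (chi_4 * chi_4)(C) = chi_4(C) * chi_4(C):
  {e}: (2)*(2), {r^1, r^4}: (-sqrt(5)/2 - 1/2)*(-sqrt(5)/2 - 1/2), {r^2, r^3}: (-1/2 + sqrt(5)/2)*(-1/2 + sqrt(5)/2), {s, sr, ..., sr^4}: (0)*(0)
so (chi_4 * chi_4) takes values
  {e} -> 4, {r^1, r^4} -> sqrt(5)/2 + 3/2, {r^2, r^3} -> 3/2 - sqrt(5)/2, {s, sr, ..., sr^4} -> 0.
Now take the inner product of this character with each irreducible chi from the table, <chi_4*chi_4, chi> = (1/10) sum_C |C| (chi_4*chi_4)(C) conj(chi(C)):
  <chi_4*chi_4, chi_1> = (1/10)[1*(4)*conj(1) + 2*(sqrt(5)/2 + 3/2)*conj(1) + 2*(3/2 - sqrt(5)/2)*conj(1) + 5*(0)*conj(1)]
      = (1/10)[(4) + (sqrt(5) + 3) + (3 - sqrt(5)) + (0)] = 10/10 = 1
  <chi_4*chi_4, chi_2> = (1/10)[1*(4)*conj(1) + 2*(sqrt(5)/2 + 3/2)*conj(1) + 2*(3/2 - sqrt(5)/2)*conj(1) + 5*(0)*conj(-1)]
      = (1/10)[(4) + (sqrt(5) + 3) + (3 - sqrt(5)) + (0)] = 10/10 = 1
  <chi_4*chi_4, chi_3> = (1/10)[1*(4)*conj(2) + 2*(sqrt(5)/2 + 3/2)*conj(-1/2 + sqrt(5)/2) + 2*(3/2 - sqrt(5)/2)*conj(-sqrt(5)/2 - 1/2) + 5*(0)*conj(0)]
      = (1/10)[(8) + (1 + sqrt(5)) + (1 - sqrt(5)) + (0)] = 10/10 = 1
  <chi_4*chi_4, chi_4> = (1/10)[1*(4)*conj(2) + 2*(sqrt(5)/2 + 3/2)*conj(-sqrt(5)/2 - 1/2) + 2*(3/2 - sqrt(5)/2)*conj(-1/2 + sqrt(5)/2) + 5*(0)*conj(0)]
      = (1/10)[(8) + (-2*sqrt(5) - 4) + (-4 + 2*sqrt(5)) + (0)] = 0/10 = 0
Hence the multiplicities are chi_1: 1, chi_2: 1, chi_3: 1. Dimension check: dim(chi_4)*dim(chi_4) = 2*2 = 4 and sum (mult * dim) = 1*1 + 1*1 + 1*2 = 4.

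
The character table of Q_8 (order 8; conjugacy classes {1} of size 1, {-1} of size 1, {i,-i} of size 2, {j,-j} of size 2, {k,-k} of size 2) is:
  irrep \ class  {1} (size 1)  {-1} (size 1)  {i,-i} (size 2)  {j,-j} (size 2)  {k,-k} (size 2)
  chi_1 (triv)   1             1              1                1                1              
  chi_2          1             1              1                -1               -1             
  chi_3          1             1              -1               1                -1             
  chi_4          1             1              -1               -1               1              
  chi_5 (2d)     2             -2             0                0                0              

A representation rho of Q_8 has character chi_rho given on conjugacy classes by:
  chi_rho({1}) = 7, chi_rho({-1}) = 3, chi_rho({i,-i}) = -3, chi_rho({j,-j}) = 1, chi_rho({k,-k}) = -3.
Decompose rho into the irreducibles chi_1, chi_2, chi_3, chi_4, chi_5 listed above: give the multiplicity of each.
Multiplicities: chi_1: 0, chi_2: 1, chi_3: 3, chi_4: 1, chi_5: 1.

Justification: Use <chi_rho, chi> = (1/|G|) sum_C |C| * chi_rho(C) * conj(chi(C)) with |G| = 8 for each irreducible chi in the table:
  <chi_rho, chi_1> = (1/8)[1*(7)*conj(1) + 1*(3)*conj(1) + 2*(-3)*conj(1) + 2*(1)*conj(1) + 2*(-3)*conj(1)]
      = (1/8)[(7) + (3) + (-6) + (2) + (-6)] = 0/8 = 0
  <chi_rho, chi_2> = (1/8)[1*(7)*conj(1) + 1*(3)*conj(1) + 2*(-3)*conj(1) + 2*(1)*conj(-1) + 2*(-3)*conj(-1)]
      = (1/8)[(7) + (3) + (-6) + (-2) + (6)] = 8/8 = 1
  <chi_rho, chi_3> = (1/8)[1*(7)*conj(1) + 1*(3)*conj(1) + 2*(-3)*conj(-1) + 2*(1)*conj(1) + 2*(-3)*conj(-1)]
      = (1/8)[(7) + (3) + (6) + (2) + (6)] = 24/8 = 3
  <chi_rho, chi_4> = (1/8)[1*(7)*conj(1) + 1*(3)*conj(1) + 2*(-3)*conj(-1) + 2*(1)*conj(-1) + 2*(-3)*conj(1)]
      = (1/8)[(7) + (3) + (6) + (-2) + (-6)] = 8/8 = 1
  <chi_rho, chi_5> = (1/8)[1*(7)*conj(2) + 1*(3)*conj(-2) + 2*(-3)*conj(0) + 2*(1)*conj(0) + 2*(-3)*conj(0)]
      = (1/8)[(14) + (-6) + (0) + (0) + (0)] = 8/8 = 1
Dimension check: dim(rho) = sum (mult * dim) = 0*1 + 1*1 + 3*1 + 1*1 + 1*2 = 7 = chi_rho(e) = 7.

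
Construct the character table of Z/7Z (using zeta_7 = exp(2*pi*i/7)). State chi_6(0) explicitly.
Character table of Z/7Z (irreps indexed chi_0,...,chi_6 with chi_k(m) = zeta_7^(k*m), zeta_7 = exp(2*pi*i/7)):
  irrep \ class  {0} (size 1)  {1} (size 1)    {2} (size 1)    {3} (size 1)    {4} (size 1)    {5} (size 1)    {6} (size 1)  
  chi_0          1             1               1               1               1               1               1             
  chi_1          1             exp(2*I*pi/7)   exp(4*I*pi/7)   exp(6*I*pi/7)   exp(-6*I*pi/7)  exp(-4*I*pi/7)  exp(-2*I*pi/7)
  chi_2          1             exp(4*I*pi/7)   exp(-6*I*pi/7)  exp(-2*I*pi/7)  exp(2*I*pi/7)   exp(6*I*pi/7)   exp(-4*I*pi/7)
  chi_3          1             exp(6*I*pi/7)   exp(-2*I*pi/7)  exp(4*I*pi/7)   exp(-4*I*pi/7)  exp(2*I*pi/7)   exp(-6*I*pi/7)
  chi_4          1             exp(-6*I*pi/7)  exp(2*I*pi/7)   exp(-4*I*pi/7)  exp(4*I*pi/7)   exp(-2*I*pi/7)  exp(6*I*pi/7) 
  chi_5          1             exp(-4*I*pi/7)  exp(6*I*pi/7)   exp(2*I*pi/7)   exp(-2*I*pi/7)  exp(-6*I*pi/7)  exp(4*I*pi/7) 
  chi_6          1             exp(-2*I*pi/7)  exp(-4*I*pi/7)  exp(-6*I*pi/7)  exp(6*I*pi/7)   exp(4*I*pi/7)   exp(2*I*pi/7) 

Spot check: chi_6(0) = zeta_7^(6*0) = zeta_7^0 = 1.

Justification: Z/7Z is abelian, so all 7 irreducible complex representations are 1-dimensional. They are given by chi_k(m) = zeta_7^(k*m) for k = 0,...,6. Row orthogonality: sum_m chi_k(m) conj(chi_l(m)) = 7 * [k = l].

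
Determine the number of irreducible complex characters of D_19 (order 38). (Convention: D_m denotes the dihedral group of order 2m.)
11

Proof sketch: The number of irreducible complex representations of a finite group equals its number of conjugacy classes. D_19 has 11 conjugacy classes ((n+3)/2 for n odd), so D_19 (order 38) has exactly 11 irreducible complex representations.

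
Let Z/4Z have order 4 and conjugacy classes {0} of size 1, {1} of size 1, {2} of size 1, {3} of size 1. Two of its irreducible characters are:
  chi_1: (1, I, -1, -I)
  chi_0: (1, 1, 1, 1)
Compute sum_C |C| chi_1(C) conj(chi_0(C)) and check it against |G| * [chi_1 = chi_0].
Sum = 0; so <chi_1, chi_0> = 0 (distinct irreducibles are orthogonal).

Details: Compute term by term over conjugacy classes (|C| * chi_1(C) * conj(chi_0(C))):
  1*(1)*conj(1) + 1*(I)*conj(1) + 1*(-1)*conj(1) + 1*(-I)*conj(1)
  = (1) + (I) + (-1) + (-I)
  = 0.
(Exp terms are combined using exp(i*s)*conj(exp(i*t)) = exp(i*(s-t)), and sums of them are collapsed using the identity that for every m > 1 the m distinct m-th roots of unity sum to 0, e.g. 1 + exp(2*I*pi/3) + exp(-2*I*pi/3) = 0.)
Dividing by |G| = 4 gives 0/4 = 0, matching the row-orthogonality relation <chi_1, chi_0> = [chi_1 = chi_0].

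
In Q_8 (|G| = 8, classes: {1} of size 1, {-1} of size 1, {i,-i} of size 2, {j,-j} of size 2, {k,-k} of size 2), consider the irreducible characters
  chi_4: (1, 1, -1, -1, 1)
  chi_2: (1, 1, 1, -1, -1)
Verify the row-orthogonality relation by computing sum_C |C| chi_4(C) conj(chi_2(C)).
Sum = 0; so <chi_4, chi_2> = 0 (distinct irreducibles are orthogonal).

Explanation: Compute term by term over conjugacy classes (|C| * chi_4(C) * conj(chi_2(C))):
  1*(1)*conj(1) + 1*(1)*conj(1) + 2*(-1)*conj(1) + 2*(-1)*conj(-1) + 2*(1)*conj(-1)
  = (1) + (1) + (-2) + (2) + (-2)
  = 0.
Dividing by |G| = 8 gives 0/8 = 0, matching the row-orthogonality relation <chi_4, chi_2> = [chi_4 = chi_2].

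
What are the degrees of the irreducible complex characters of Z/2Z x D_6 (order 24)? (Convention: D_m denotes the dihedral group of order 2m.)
Dimensions: 1, 1, 1, 1, 1, 1, 1, 1, 2, 2, 2, 2

Why: There are 12 irreducibles (= number of conjugacy classes). Their dimensions d_i satisfy sum d_i^2 = |G| = 24: 1 + 1 + 1 + 1 + 1 + 1 + 1 + 1 + 4 + 4 + 4 + 4 = 24. (For the product with Z/2Z: each of the 2 1-dim characters of Z/2Z tensors with each irrep of D_6, giving 2 copies of each D_6-dimension.)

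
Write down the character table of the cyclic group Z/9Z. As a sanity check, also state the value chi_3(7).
Character table of Z/9Z (irreps indexed chi_0,...,chi_8 with chi_k(m) = zeta_9^(k*m), zeta_9 = exp(2*pi*i/9)):
  irrep \ class  {0} (size 1)  {1} (size 1)    {2} (size 1)    {3} (size 1)    {4} (size 1)    {5} (size 1)    {6} (size 1)    {7} (size 1)    {8} (size 1)  
  chi_0          1             1               1               1               1               1               1               1               1             
  chi_1          1             exp(2*I*pi/9)   exp(4*I*pi/9)   exp(2*I*pi/3)   exp(8*I*pi/9)   exp(-8*I*pi/9)  exp(-2*I*pi/3)  exp(-4*I*pi/9)  exp(-2*I*pi/9)
  chi_2          1             exp(4*I*pi/9)   exp(8*I*pi/9)   exp(-2*I*pi/3)  exp(-2*I*pi/9)  exp(2*I*pi/9)   exp(2*I*pi/3)   exp(-8*I*pi/9)  exp(-4*I*pi/9)
  chi_3          1             exp(2*I*pi/3)   exp(-2*I*pi/3)  1               exp(2*I*pi/3)   exp(-2*I*pi/3)  1               exp(2*I*pi/3)   exp(-2*I*pi/3)
  chi_4          1             exp(8*I*pi/9)   exp(-2*I*pi/9)  exp(2*I*pi/3)   exp(-4*I*pi/9)  exp(4*I*pi/9)   exp(-2*I*pi/3)  exp(2*I*pi/9)   exp(-8*I*pi/9)
  chi_5          1             exp(-8*I*pi/9)  exp(2*I*pi/9)   exp(-2*I*pi/3)  exp(4*I*pi/9)   exp(-4*I*pi/9)  exp(2*I*pi/3)   exp(-2*I*pi/9)  exp(8*I*pi/9) 
  chi_6          1             exp(-2*I*pi/3)  exp(2*I*pi/3)   1               exp(-2*I*pi/3)  exp(2*I*pi/3)   1               exp(-2*I*pi/3)  exp(2*I*pi/3) 
  chi_7          1             exp(-4*I*pi/9)  exp(-8*I*pi/9)  exp(2*I*pi/3)   exp(2*I*pi/9)   exp(-2*I*pi/9)  exp(-2*I*pi/3)  exp(8*I*pi/9)   exp(4*I*pi/9) 
  chi_8          1             exp(-2*I*pi/9)  exp(-4*I*pi/9)  exp(-2*I*pi/3)  exp(-8*I*pi/9)  exp(8*I*pi/9)   exp(2*I*pi/3)   exp(4*I*pi/9)   exp(2*I*pi/9) 

Spot check: chi_3(7) = zeta_9^(3*7) = zeta_9^21 = exp(2*I*pi/3).

Z/9Z is abelian, so all 9 irreducible complex representations are 1-dimensional. They are given by chi_k(m) = zeta_9^(k*m) for k = 0,...,8. Row orthogonality: sum_m chi_k(m) conj(chi_l(m)) = 9 * [k = l].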